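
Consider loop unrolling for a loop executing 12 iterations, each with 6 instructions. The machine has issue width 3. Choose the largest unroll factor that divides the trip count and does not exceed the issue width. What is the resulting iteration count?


Largest divisor of 12 <= 3 is 3
New iterations = 12 / 3 = 4

4


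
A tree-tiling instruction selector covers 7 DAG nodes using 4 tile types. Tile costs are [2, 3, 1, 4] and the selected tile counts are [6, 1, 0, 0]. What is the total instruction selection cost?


Total cost = sum(count_i * cost_i)
= 6*2 + 1*3 + 0*1 + 0*4
= 15

15


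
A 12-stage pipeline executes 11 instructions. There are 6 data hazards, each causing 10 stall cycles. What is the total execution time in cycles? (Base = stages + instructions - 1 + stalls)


Base cycles = 12 + 11 - 1 = 22
Total stalls = 6 * 10 = 60
Total = 22 + 60 = 82

82


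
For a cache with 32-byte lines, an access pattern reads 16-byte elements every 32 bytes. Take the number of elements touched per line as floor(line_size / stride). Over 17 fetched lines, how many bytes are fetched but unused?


Elements per line = floor(32 / 32) = 1
Bytes used per line = 1 * 16 = 16
Wasted per line = 32 - 16 = 16
Total wasted = 16 * 17 = 272

272


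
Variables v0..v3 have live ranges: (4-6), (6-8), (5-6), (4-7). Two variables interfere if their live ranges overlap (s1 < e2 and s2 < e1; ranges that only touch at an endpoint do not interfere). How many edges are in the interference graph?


Check all pairs for overlapping intervals.
Two intervals (s1,e1) and (s2,e2) overlap if s1 < e2 and s2 < e1.
v0 (4-6) vs v1..v3: overlaps v2, v3 -> 2
v1 (6-8) vs v2..v3: overlaps v3 -> 1
v2 (5-6) vs v3: overlaps v3 -> 1
Total overlapping pairs = 2 + 1 + 1 = 4

4


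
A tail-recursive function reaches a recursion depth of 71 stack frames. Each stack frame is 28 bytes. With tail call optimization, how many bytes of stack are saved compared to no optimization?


Without TCO: 71 * 28 = 1988 bytes
With TCO: reuse 1 frame = 28 bytes
Savings = 1988 - 28 = 1960

1960


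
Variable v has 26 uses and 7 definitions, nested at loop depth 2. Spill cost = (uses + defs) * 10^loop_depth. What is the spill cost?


uses + defs = 26 + 7 = 33
10^2 = 100
Spill cost = 33 * 100 = 3300

3300


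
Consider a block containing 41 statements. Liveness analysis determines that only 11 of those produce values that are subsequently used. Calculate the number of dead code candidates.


Dead code = total statements - live definitions
= 41 - 11 = 30

30


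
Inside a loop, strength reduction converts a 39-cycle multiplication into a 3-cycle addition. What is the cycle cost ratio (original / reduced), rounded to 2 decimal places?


Ratio = mult_cost / add_cost = 39 / 3 = 13.0

13.0


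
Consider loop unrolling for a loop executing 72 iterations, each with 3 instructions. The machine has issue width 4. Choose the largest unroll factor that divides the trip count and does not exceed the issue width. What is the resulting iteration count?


Largest divisor of 72 <= 4 is 4
New iterations = 72 / 4 = 18

18


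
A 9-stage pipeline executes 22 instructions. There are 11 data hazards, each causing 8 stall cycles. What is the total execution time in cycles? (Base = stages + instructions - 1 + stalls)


Base cycles = 9 + 22 - 1 = 30
Total stalls = 11 * 8 = 88
Total = 30 + 88 = 118

118


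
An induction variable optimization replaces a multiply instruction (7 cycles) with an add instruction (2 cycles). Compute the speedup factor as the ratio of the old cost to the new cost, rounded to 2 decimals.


Ratio = mult_cost / add_cost = 7 / 2 = 3.5

3.5


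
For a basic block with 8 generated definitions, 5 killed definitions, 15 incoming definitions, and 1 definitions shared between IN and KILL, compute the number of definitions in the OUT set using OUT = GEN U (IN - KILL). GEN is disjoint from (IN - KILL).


IN - KILL: 15 - 1 = 14 surviving definitions
OUT = GEN + surviving = 8 + 14 = 22

22


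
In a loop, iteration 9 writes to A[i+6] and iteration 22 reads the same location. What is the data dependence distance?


Distance = read iteration - write iteration
= 22 - 9 = 13

13


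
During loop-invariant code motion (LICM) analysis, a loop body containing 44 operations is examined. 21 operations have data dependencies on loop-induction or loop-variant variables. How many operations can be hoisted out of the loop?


Invariant candidates = total - loop-dependent
= 44 - 21 = 23

23


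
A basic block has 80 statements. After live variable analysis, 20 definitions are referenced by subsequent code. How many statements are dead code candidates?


Dead code = total statements - live definitions
= 80 - 20 = 60

60


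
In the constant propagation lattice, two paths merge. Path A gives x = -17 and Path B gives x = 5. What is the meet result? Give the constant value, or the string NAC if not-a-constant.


Meet operation: if both paths give the same constant, result is that constant; if they differ, result is NAC (not-a-constant).
Path A: -17, Path B: 5 -> differ
Result: not-a-constant -> NAC

NAC


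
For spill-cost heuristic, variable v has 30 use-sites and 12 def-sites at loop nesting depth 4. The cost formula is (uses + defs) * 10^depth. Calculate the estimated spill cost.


uses + defs = 30 + 12 = 42
10^4 = 10000
Spill cost = 42 * 10000 = 420000

420000


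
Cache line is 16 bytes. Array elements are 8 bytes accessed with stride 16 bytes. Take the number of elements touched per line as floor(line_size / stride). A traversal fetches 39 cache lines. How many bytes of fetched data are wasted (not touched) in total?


Elements per line = floor(16 / 16) = 1
Bytes used per line = 1 * 8 = 8
Wasted per line = 16 - 8 = 8
Total wasted = 8 * 39 = 312

312


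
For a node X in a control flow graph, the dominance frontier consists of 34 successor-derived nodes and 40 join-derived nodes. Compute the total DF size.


DF(X) = direct successor contributions + join point contributions
= 34 + 40 = 74

74


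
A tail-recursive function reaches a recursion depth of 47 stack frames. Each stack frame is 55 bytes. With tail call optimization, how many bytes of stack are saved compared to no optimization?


Without TCO: 47 * 55 = 2585 bytes
With TCO: reuse 1 frame = 55 bytes
Savings = 2585 - 55 = 2530

2530


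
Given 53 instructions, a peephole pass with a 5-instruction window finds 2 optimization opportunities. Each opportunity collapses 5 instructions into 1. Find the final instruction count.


Each match removes 4 instructions.
Total removed = 2 * 4 = 8
Remaining = 53 - 8 = 45

45


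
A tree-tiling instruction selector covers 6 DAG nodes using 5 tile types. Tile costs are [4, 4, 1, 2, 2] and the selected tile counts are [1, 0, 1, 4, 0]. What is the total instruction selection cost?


Total cost = sum(count_i * cost_i)
= 1*4 + 0*4 + 1*1 + 4*2 + 0*2
= 13

13


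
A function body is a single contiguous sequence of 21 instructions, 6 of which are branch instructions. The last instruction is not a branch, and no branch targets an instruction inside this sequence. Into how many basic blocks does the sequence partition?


With no in-sequence branch targets, the leaders are the first instruction plus the instruction after each branch.
Number of basic blocks = branches + 1
= 6 + 1 = 7

7


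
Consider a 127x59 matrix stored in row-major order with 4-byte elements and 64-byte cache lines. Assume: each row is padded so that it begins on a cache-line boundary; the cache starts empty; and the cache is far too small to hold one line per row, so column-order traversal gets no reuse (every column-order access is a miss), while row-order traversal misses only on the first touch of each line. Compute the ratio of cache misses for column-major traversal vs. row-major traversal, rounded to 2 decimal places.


Each row occupies 59 * 4 = 236 bytes and starts on a line boundary, so it spans ceil(236 / 64) = 4 cache lines.
Row-major traversal misses (one per line touched): 127 * ceil(59 * 4 / 64) = 508
Column-major traversal misses (no reuse, every access misses): 127 * 59 = 7493
Ratio = 7493 / 508 = 14.75

14.75


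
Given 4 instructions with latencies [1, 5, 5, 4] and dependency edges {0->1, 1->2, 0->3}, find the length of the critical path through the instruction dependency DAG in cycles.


Compute longest path through dependency graph: dist(Ik) = max over predecessors of dist + latency(Ik).
dist(I0) = latency 1 = 1
dist(I1) = dist(I0) + 5 = 1 + 5 = 6
dist(I2) = dist(I1) + 5 = 6 + 5 = 11
dist(I3) = dist(I0) + 4 = 1 + 4 = 5
Critical path = max dist = 11

11


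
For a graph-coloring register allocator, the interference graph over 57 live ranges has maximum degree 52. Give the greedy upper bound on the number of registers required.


Greedy coloring never needs more than (max_degree + 1) colors: when coloring a vertex, at most max_degree neighbors are already colored.
Upper bound = 52 + 1 = 53

53


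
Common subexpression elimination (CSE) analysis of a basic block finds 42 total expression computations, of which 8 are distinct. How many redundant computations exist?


CSE count = total expressions - unique expressions
= 42 - 8 = 34

34


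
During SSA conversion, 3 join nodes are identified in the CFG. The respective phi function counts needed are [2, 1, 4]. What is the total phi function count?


Total phi functions = sum of phi functions at each join node
= 2 + 1 + 4 = 7

7


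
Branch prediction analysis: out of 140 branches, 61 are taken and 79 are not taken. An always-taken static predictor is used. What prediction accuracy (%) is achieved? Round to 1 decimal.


Predictor: always-taken
Correct predictions = 61
Accuracy = 61 / 140 * 100 = 43.6%

43.6


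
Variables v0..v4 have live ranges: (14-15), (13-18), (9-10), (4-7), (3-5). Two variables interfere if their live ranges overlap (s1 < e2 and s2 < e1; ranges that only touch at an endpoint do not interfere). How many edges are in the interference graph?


Check all pairs for overlapping intervals.
Two intervals (s1,e1) and (s2,e2) overlap if s1 < e2 and s2 < e1.
v0 (14-15) vs v1..v4: overlaps v1 -> 1
v1 (13-18) vs v2..v4: overlaps none -> 0
v2 (9-10) vs v3..v4: overlaps none -> 0
v3 (4-7) vs v4: overlaps v4 -> 1
Total overlapping pairs = 1 + 0 + 0 + 1 = 2

2


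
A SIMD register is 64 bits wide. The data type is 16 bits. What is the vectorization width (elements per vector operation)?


Width = SIMD bits / data type bits
= 64 / 16 = 4

4


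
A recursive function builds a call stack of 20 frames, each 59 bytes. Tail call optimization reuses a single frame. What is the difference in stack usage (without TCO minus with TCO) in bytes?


Without TCO: 20 * 59 = 1180 bytes
With TCO: reuse 1 frame = 59 bytes
Savings = 1180 - 59 = 1121

1121


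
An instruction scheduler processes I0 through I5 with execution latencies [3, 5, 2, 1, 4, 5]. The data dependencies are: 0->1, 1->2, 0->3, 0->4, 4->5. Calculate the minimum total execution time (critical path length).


Compute longest path through dependency graph: dist(Ik) = max over predecessors of dist + latency(Ik).
dist(I0) = latency 3 = 3
dist(I1) = dist(I0) + 5 = 3 + 5 = 8
dist(I2) = dist(I1) + 2 = 8 + 2 = 10
dist(I3) = dist(I0) + 1 = 3 + 1 = 4
dist(I4) = dist(I0) + 4 = 3 + 4 = 7
dist(I5) = dist(I4) + 5 = 7 + 5 = 12
Critical path = max dist = 12

12


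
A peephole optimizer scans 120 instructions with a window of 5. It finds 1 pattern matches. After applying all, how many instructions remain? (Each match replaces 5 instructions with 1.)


Each match removes 4 instructions.
Total removed = 1 * 4 = 4
Remaining = 120 - 4 = 116

116


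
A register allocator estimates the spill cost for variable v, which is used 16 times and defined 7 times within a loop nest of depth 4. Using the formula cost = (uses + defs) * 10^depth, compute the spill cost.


uses + defs = 16 + 7 = 23
10^4 = 10000
Spill cost = 23 * 10000 = 230000

230000


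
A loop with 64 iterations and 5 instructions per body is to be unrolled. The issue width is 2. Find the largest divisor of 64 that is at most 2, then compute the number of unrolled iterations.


Largest divisor of 64 <= 2 is 2
New iterations = 64 / 2 = 32

32


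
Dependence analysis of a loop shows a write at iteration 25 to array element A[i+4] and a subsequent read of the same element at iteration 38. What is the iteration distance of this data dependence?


Distance = read iteration - write iteration
= 38 - 25 = 13

13


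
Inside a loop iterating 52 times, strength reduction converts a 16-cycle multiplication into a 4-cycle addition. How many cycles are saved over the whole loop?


Per-iteration saving = 16 - 4 = 12
Total saved = 52 * 12 = 624

624


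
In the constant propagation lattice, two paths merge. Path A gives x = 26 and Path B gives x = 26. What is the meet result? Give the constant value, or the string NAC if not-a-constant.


Meet operation: if both paths give the same constant, result is that constant; if they differ, result is NAC (not-a-constant).
Path A: 26, Path B: 26 -> equal
Result: constant -> 26

26


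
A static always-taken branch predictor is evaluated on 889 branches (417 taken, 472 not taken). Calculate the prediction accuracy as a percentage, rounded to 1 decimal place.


Predictor: always-taken
Correct predictions = 417
Accuracy = 417 / 889 * 100 = 46.9%

46.9


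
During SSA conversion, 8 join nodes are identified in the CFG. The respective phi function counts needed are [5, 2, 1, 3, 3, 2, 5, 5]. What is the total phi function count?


Total phi functions = sum of phi functions at each join node
= 5 + 2 + 1 + 3 + 3 + 2 + 5 + 5 = 26

26


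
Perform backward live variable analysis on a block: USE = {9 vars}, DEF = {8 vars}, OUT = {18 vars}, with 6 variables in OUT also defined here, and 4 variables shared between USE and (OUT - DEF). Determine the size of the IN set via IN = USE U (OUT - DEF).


OUT - DEF: 18 - 6 = 12
|IN| = |USE| + |OUT - DEF| - |USE ∩ (OUT - DEF)| = 9 + 12 - 4 = 17

17


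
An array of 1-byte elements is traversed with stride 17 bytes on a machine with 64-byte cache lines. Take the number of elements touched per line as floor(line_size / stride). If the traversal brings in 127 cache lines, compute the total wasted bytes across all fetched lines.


Elements per line = floor(64 / 17) = 3
Bytes used per line = 3 * 1 = 3
Wasted per line = 64 - 3 = 61
Total wasted = 61 * 127 = 7747

7747


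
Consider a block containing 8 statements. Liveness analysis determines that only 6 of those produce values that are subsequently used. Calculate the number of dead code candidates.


Dead code = total statements - live definitions
= 8 - 6 = 2

2


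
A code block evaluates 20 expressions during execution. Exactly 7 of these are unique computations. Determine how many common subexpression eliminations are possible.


CSE count = total expressions - unique expressions
= 20 - 7 = 13

13


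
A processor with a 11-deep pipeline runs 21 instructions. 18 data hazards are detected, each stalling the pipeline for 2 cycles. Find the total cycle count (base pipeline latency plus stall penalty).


Base cycles = 11 + 21 - 1 = 31
Total stalls = 18 * 2 = 36
Total = 31 + 36 = 67

67


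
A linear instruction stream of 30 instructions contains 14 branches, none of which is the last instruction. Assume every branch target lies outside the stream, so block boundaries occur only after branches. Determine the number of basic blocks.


With no in-sequence branch targets, the leaders are the first instruction plus the instruction after each branch.
Number of basic blocks = branches + 1
= 14 + 1 = 15

15


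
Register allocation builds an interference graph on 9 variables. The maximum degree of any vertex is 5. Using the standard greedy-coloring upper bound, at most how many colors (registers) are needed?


Greedy coloring never needs more than (max_degree + 1) colors: when coloring a vertex, at most max_degree neighbors are already colored.
Upper bound = 5 + 1 = 6

6


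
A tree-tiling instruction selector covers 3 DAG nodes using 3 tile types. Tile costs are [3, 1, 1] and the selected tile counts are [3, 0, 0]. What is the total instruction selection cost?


Total cost = sum(count_i * cost_i)
= 3*3 + 0*1 + 0*1
= 9

9


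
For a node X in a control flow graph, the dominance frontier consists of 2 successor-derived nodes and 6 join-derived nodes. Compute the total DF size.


DF(X) = direct successor contributions + join point contributions
= 2 + 6 = 8

8


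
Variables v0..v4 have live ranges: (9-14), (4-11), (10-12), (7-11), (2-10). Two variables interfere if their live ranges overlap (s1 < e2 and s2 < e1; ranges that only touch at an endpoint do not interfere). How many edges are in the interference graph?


Check all pairs for overlapping intervals.
Two intervals (s1,e1) and (s2,e2) overlap if s1 < e2 and s2 < e1.
v0 (9-14) vs v1..v4: overlaps v1, v2, v3, v4 -> 4
v1 (4-11) vs v2..v4: overlaps v2, v3, v4 -> 3
v2 (10-12) vs v3..v4: overlaps v3 -> 1
v3 (7-11) vs v4: overlaps v4 -> 1
Total overlapping pairs = 4 + 3 + 1 + 1 = 9

9


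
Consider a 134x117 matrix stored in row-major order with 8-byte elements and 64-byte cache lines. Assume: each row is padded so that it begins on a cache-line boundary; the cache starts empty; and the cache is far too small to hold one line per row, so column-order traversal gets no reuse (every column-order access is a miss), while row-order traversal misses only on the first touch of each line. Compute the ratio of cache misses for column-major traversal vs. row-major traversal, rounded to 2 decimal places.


Each row occupies 117 * 8 = 936 bytes and starts on a line boundary, so it spans ceil(936 / 64) = 15 cache lines.
Row-major traversal misses (one per line touched): 134 * ceil(117 * 8 / 64) = 2010
Column-major traversal misses (no reuse, every access misses): 134 * 117 = 15678
Ratio = 15678 / 2010 = 7.8

7.8


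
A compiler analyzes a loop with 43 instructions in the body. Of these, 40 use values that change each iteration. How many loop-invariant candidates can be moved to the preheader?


Invariant candidates = total - loop-dependent
= 43 - 40 = 3

3


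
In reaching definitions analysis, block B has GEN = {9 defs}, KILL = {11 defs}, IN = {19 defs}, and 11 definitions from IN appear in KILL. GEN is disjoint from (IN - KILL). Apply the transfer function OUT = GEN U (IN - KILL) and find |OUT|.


IN - KILL: 19 - 11 = 8 surviving definitions
OUT = GEN + surviving = 9 + 8 = 17

17


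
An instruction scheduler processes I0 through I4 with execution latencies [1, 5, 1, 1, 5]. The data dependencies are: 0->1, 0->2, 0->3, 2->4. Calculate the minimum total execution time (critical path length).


Compute longest path through dependency graph: dist(Ik) = max over predecessors of dist + latency(Ik).
dist(I0) = latency 1 = 1
dist(I1) = dist(I0) + 5 = 1 + 5 = 6
dist(I2) = dist(I0) + 1 = 1 + 1 = 2
dist(I3) = dist(I0) + 1 = 1 + 1 = 2
dist(I4) = dist(I2) + 5 = 2 + 5 = 7
Critical path = max dist = 7

7


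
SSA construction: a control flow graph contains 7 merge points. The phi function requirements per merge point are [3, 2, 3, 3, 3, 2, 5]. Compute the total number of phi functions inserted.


Total phi functions = sum of phi functions at each join node
= 3 + 2 + 3 + 3 + 3 + 2 + 5 = 21

21


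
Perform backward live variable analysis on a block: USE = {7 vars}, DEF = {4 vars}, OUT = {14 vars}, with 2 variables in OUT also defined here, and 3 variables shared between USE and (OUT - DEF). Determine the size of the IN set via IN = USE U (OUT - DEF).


OUT - DEF: 14 - 2 = 12
|IN| = |USE| + |OUT - DEF| - |USE ∩ (OUT - DEF)| = 7 + 12 - 3 = 16

16


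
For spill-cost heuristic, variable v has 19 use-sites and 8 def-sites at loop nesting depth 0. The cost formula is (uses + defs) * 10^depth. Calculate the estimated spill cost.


uses + defs = 19 + 8 = 27
10^0 = 1
Spill cost = 27 * 1 = 27

27


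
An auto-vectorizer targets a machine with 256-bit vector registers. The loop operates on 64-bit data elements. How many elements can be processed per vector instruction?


Width = SIMD bits / data type bits
= 256 / 64 = 4

4


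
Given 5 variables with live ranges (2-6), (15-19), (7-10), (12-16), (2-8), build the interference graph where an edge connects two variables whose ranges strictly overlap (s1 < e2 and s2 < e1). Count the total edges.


Check all pairs for overlapping intervals.
Two intervals (s1,e1) and (s2,e2) overlap if s1 < e2 and s2 < e1.
v0 (2-6) vs v1..v4: overlaps v4 -> 1
v1 (15-19) vs v2..v4: overlaps v3 -> 1
v2 (7-10) vs v3..v4: overlaps v4 -> 1
v3 (12-16) vs v4: overlaps none -> 0
Total overlapping pairs = 1 + 1 + 1 + 0 = 3

3


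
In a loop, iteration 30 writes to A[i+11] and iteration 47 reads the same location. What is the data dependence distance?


Distance = read iteration - write iteration
= 47 - 30 = 17

17


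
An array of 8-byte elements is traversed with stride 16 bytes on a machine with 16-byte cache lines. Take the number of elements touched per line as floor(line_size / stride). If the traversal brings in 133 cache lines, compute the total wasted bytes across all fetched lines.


Elements per line = floor(16 / 16) = 1
Bytes used per line = 1 * 8 = 8
Wasted per line = 16 - 8 = 8
Total wasted = 8 * 133 = 1064

1064


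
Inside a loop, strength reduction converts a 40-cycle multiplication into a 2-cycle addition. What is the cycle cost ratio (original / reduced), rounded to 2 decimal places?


Ratio = mult_cost / add_cost = 40 / 2 = 20.0

20.0


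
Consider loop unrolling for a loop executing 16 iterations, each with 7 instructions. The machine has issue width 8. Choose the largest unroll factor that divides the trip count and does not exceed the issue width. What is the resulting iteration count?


Largest divisor of 16 <= 8 is 8
New iterations = 16 / 8 = 2

2


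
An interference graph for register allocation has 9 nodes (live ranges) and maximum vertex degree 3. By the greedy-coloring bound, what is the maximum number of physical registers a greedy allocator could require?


Greedy coloring never needs more than (max_degree + 1) colors: when coloring a vertex, at most max_degree neighbors are already colored.
Upper bound = 3 + 1 = 4

4


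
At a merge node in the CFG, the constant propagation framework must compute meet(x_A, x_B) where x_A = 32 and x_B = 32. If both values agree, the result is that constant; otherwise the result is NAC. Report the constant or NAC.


Meet operation: if both paths give the same constant, result is that constant; if they differ, result is NAC (not-a-constant).
Path A: 32, Path B: 32 -> equal
Result: constant -> 32

32


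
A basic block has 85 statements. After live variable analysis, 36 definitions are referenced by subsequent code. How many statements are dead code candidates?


Dead code = total statements - live definitions
= 85 - 36 = 49

49


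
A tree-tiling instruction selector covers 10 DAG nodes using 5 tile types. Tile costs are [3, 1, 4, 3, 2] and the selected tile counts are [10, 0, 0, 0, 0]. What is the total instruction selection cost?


Total cost = sum(count_i * cost_i)
= 10*3 + 0*1 + 0*4 + 0*3 + 0*2
= 30

30


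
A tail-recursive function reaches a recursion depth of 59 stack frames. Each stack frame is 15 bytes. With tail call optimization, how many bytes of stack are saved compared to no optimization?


Without TCO: 59 * 15 = 885 bytes
With TCO: reuse 1 frame = 15 bytes
Savings = 885 - 15 = 870

870


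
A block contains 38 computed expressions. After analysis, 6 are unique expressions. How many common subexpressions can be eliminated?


CSE count = total expressions - unique expressions
= 38 - 6 = 32

32


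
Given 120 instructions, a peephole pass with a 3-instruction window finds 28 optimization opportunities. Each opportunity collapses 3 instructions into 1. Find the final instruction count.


Each match removes 2 instructions.
Total removed = 28 * 2 = 56
Remaining = 120 - 56 = 64

64


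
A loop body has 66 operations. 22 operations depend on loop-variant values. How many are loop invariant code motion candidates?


Invariant candidates = total - loop-dependent
= 66 - 22 = 44

44


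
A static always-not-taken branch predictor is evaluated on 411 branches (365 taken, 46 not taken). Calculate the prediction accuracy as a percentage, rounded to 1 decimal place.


Predictor: always-not-taken
Correct predictions = 46
Accuracy = 46 / 411 * 100 = 11.2%

11.2


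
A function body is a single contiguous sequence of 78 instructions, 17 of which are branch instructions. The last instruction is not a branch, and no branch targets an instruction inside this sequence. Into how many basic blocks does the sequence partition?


With no in-sequence branch targets, the leaders are the first instruction plus the instruction after each branch.
Number of basic blocks = branches + 1
= 17 + 1 = 18

18


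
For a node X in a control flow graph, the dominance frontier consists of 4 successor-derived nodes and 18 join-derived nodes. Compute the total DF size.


DF(X) = direct successor contributions + join point contributions
= 4 + 18 = 22

22


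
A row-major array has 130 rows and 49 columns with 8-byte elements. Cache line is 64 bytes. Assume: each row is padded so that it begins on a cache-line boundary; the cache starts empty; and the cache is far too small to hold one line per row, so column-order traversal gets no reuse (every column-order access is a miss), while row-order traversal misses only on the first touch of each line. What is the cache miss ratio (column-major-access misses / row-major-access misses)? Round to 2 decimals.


Each row occupies 49 * 8 = 392 bytes and starts on a line boundary, so it spans ceil(392 / 64) = 7 cache lines.
Row-major traversal misses (one per line touched): 130 * ceil(49 * 8 / 64) = 910
Column-major traversal misses (no reuse, every access misses): 130 * 49 = 6370
Ratio = 6370 / 910 = 7.0

7.0


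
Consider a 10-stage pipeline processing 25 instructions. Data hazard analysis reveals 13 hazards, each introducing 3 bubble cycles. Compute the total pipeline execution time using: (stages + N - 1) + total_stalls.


Base cycles = 10 + 25 - 1 = 34
Total stalls = 13 * 3 = 39
Total = 34 + 39 = 73

73


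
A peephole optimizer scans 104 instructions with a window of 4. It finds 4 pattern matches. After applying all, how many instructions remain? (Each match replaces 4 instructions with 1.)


Each match removes 3 instructions.
Total removed = 4 * 3 = 12
Remaining = 104 - 12 = 92

92


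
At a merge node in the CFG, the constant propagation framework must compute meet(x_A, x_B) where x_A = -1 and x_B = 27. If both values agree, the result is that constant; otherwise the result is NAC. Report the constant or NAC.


Meet operation: if both paths give the same constant, result is that constant; if they differ, result is NAC (not-a-constant).
Path A: -1, Path B: 27 -> differ
Result: not-a-constant -> NAC

NAC


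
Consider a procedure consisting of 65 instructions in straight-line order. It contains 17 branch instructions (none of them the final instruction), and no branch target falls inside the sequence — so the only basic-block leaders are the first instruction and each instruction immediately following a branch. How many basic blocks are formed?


With no in-sequence branch targets, the leaders are the first instruction plus the instruction after each branch.
Number of basic blocks = branches + 1
= 17 + 1 = 18

18


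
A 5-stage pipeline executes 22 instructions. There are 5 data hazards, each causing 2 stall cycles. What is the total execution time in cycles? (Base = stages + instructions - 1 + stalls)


Base cycles = 5 + 22 - 1 = 26
Total stalls = 5 * 2 = 10
Total = 26 + 10 = 36

36


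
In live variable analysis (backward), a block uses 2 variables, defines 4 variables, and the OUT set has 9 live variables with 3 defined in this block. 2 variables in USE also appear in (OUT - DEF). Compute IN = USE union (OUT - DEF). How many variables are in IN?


OUT - DEF: 9 - 3 = 6
|IN| = |USE| + |OUT - DEF| - |USE ∩ (OUT - DEF)| = 2 + 6 - 2 = 6

6


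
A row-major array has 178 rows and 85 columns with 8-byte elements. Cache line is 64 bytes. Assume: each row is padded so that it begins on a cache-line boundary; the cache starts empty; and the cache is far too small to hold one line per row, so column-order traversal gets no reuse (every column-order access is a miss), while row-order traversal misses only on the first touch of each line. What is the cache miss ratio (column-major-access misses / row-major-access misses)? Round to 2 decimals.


Each row occupies 85 * 8 = 680 bytes and starts on a line boundary, so it spans ceil(680 / 64) = 11 cache lines.
Row-major traversal misses (one per line touched): 178 * ceil(85 * 8 / 64) = 1958
Column-major traversal misses (no reuse, every access misses): 178 * 85 = 15130
Ratio = 15130 / 1958 = 7.73

7.73


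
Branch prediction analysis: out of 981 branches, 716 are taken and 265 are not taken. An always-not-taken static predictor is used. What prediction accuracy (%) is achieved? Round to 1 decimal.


Predictor: always-not-taken
Correct predictions = 265
Accuracy = 265 / 981 * 100 = 27.0%

27.0


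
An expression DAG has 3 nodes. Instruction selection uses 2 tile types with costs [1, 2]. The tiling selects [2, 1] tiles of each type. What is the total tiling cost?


Total cost = sum(count_i * cost_i)
= 2*1 + 1*2
= 4

4


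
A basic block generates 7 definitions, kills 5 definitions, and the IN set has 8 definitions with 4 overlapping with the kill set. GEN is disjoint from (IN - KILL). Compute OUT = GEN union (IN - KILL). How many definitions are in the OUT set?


IN - KILL: 8 - 4 = 4 surviving definitions
OUT = GEN + surviving = 7 + 4 = 11

11


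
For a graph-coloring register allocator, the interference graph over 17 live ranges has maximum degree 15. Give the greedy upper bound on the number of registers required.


Greedy coloring never needs more than (max_degree + 1) colors: when coloring a vertex, at most max_degree neighbors are already colored.
Upper bound = 15 + 1 = 16

16


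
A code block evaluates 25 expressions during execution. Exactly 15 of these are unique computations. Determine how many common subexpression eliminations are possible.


CSE count = total expressions - unique expressions
= 25 - 15 = 10

10


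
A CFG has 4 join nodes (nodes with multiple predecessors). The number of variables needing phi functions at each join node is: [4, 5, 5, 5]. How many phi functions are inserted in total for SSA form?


Total phi functions = sum of phi functions at each join node
= 4 + 5 + 5 + 5 = 19

19


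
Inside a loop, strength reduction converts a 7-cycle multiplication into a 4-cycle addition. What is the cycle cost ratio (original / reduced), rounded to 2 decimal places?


Ratio = mult_cost / add_cost = 7 / 4 = 1.75

1.75


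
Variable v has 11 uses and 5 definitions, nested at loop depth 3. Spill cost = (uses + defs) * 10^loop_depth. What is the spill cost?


uses + defs = 11 + 5 = 16
10^3 = 1000
Spill cost = 16 * 1000 = 16000

16000


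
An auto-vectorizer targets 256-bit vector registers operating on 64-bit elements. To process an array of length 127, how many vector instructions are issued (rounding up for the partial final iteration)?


Width = 256 / 64 = 4 elements per vector op
Iterations = ceil(127 / 4) = 32

32


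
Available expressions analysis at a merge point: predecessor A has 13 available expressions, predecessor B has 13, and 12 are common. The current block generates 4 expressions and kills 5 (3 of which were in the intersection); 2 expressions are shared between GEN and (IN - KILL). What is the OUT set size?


IN = intersection of predecessors = 12
IN - KILL = 12 - 3 = 9
|OUT| = |GEN| + |IN - KILL| - |GEN ∩ (IN - KILL)| = 4 + 9 - 2 = 11

11


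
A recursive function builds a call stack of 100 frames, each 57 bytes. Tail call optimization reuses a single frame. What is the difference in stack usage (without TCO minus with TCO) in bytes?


Without TCO: 100 * 57 = 5700 bytes
With TCO: reuse 1 frame = 57 bytes
Savings = 5700 - 57 = 5643

5643


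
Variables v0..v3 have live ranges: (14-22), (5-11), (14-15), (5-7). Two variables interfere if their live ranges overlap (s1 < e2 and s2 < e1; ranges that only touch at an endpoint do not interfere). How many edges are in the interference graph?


Check all pairs for overlapping intervals.
Two intervals (s1,e1) and (s2,e2) overlap if s1 < e2 and s2 < e1.
v0 (14-22) vs v1..v3: overlaps v2 -> 1
v1 (5-11) vs v2..v3: overlaps v3 -> 1
v2 (14-15) vs v3: overlaps none -> 0
Total overlapping pairs = 1 + 1 + 0 = 2

2


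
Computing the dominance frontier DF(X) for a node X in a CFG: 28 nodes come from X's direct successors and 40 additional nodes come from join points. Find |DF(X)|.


DF(X) = direct successor contributions + join point contributions
= 28 + 40 = 68

68


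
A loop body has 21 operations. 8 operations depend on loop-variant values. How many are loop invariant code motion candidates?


Invariant candidates = total - loop-dependent
= 21 - 8 = 13

13


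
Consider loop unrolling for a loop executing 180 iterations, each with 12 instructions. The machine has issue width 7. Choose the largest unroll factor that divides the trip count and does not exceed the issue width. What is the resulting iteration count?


Largest divisor of 180 <= 7 is 6
New iterations = 180 / 6 = 30

30


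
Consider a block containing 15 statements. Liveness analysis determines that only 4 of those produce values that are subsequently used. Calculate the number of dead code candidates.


Dead code = total statements - live definitions
= 15 - 4 = 11

11


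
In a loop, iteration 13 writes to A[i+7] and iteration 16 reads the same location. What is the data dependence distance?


Distance = read iteration - write iteration
= 16 - 13 = 3

3


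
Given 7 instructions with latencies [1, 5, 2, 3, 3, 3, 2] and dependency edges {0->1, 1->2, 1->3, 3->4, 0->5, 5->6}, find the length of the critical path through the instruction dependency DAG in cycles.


Compute longest path through dependency graph: dist(Ik) = max over predecessors of dist + latency(Ik).
dist(I0) = latency 1 = 1
dist(I1) = dist(I0) + 5 = 1 + 5 = 6
dist(I2) = dist(I1) + 2 = 6 + 2 = 8
dist(I3) = dist(I1) + 3 = 6 + 3 = 9
dist(I4) = dist(I3) + 3 = 9 + 3 = 12
dist(I5) = dist(I0) + 3 = 1 + 3 = 4
dist(I6) = dist(I5) + 2 = 4 + 2 = 6
Critical path = max dist = 12

12


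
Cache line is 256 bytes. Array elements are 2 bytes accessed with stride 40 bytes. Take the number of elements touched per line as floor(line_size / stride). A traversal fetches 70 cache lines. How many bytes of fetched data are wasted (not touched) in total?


Elements per line = floor(256 / 40) = 6
Bytes used per line = 6 * 2 = 12
Wasted per line = 256 - 12 = 244
Total wasted = 244 * 70 = 17080

17080


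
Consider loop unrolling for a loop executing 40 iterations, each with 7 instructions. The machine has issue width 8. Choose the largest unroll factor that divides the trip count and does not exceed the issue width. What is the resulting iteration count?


Largest divisor of 40 <= 8 is 8
New iterations = 40 / 8 = 5

5


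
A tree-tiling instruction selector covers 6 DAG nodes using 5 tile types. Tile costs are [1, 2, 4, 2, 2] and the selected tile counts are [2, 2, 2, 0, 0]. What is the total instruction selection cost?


Total cost = sum(count_i * cost_i)
= 2*1 + 2*2 + 2*4 + 0*2 + 0*2
= 14

14


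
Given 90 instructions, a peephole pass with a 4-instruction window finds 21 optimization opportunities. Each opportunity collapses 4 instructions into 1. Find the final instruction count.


Each match removes 3 instructions.
Total removed = 21 * 3 = 63
Remaining = 90 - 63 = 27

27


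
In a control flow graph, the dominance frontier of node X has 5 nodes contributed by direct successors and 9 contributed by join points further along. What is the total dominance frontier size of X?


DF(X) = direct successor contributions + join point contributions
= 5 + 9 = 14

14


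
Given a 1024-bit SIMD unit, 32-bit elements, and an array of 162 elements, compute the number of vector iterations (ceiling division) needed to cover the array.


Width = 1024 / 32 = 32 elements per vector op
Iterations = ceil(162 / 32) = 6

6


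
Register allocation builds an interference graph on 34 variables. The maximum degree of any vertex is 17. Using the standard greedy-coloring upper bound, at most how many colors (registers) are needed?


Greedy coloring never needs more than (max_degree + 1) colors: when coloring a vertex, at most max_degree neighbors are already colored.
Upper bound = 17 + 1 = 18

18


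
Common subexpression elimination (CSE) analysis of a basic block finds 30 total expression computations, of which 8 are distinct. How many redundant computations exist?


CSE count = total expressions - unique expressions
= 30 - 8 = 22

22


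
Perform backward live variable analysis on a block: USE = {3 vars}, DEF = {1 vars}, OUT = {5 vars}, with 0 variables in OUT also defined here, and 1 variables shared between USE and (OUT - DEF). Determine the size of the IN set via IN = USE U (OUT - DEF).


OUT - DEF: 5 - 0 = 5
|IN| = |USE| + |OUT - DEF| - |USE ∩ (OUT - DEF)| = 3 + 5 - 1 = 7

7


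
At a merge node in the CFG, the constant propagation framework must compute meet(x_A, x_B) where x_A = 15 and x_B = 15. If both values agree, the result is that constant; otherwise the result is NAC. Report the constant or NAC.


Meet operation: if both paths give the same constant, result is that constant; if they differ, result is NAC (not-a-constant).
Path A: 15, Path B: 15 -> equal
Result: constant -> 15

15


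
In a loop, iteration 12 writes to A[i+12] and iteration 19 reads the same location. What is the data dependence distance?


Distance = read iteration - write iteration
= 19 - 12 = 7

7


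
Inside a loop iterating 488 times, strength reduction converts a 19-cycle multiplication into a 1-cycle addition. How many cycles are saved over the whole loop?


Per-iteration saving = 19 - 1 = 18
Total saved = 488 * 18 = 8784

8784


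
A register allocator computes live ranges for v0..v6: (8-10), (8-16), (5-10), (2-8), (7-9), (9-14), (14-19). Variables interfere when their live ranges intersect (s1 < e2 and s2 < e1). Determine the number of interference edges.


Check all pairs for overlapping intervals.
Two intervals (s1,e1) and (s2,e2) overlap if s1 < e2 and s2 < e1.
v0 (8-10) vs v1..v6: overlaps v1, v2, v4, v5 -> 4
v1 (8-16) vs v2..v6: overlaps v2, v4, v5, v6 -> 4
v2 (5-10) vs v3..v6: overlaps v3, v4, v5 -> 3
v3 (2-8) vs v4..v6: overlaps v4 -> 1
v4 (7-9) vs v5..v6: overlaps none -> 0
v5 (9-14) vs v6: overlaps none -> 0
Total overlapping pairs = 4 + 4 + 3 + 1 + 0 + 0 = 12

12


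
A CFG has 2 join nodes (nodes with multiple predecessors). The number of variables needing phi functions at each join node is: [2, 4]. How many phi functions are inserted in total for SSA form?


Total phi functions = sum of phi functions at each join node
= 2 + 4 = 6

6


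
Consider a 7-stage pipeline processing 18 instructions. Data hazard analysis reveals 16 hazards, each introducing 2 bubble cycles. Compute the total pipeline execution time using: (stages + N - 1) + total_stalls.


Base cycles = 7 + 18 - 1 = 24
Total stalls = 16 * 2 = 32
Total = 24 + 32 = 56

56


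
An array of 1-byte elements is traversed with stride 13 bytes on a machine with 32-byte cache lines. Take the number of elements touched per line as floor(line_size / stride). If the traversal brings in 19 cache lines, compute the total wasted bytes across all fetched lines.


Elements per line = floor(32 / 13) = 2
Bytes used per line = 2 * 1 = 2
Wasted per line = 32 - 2 = 30
Total wasted = 30 * 19 = 570

570
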